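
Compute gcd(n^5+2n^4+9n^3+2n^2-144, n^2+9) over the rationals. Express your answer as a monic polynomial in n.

Repeated division with remainder:
  n^5+2n^4+9n^3+2n^2-144 = (n^3+2n^2-16)(n^2+9) + (0)
The last nonzero remainder n^2+9 is already monic.

n^2+9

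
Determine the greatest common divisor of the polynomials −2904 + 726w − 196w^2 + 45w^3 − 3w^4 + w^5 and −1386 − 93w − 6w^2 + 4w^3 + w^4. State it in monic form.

By polynomial division,
  w^5 − 3w^4 + 45w^3 − 196w^2 + 726w − 2904 = (w − 7)(w^4 + 4w^3 − 6w^2 − 93w − 1386) + (79w^3 − 145w^2 + 1461w − 12606)
  w^4 + 4w^3 − 6w^2 − 93w − 1386 = ((1/79)w + 461/6241)(79w^3 − 145w^2 + 1461w − 12606) + (−(86020/6241)w^2 − (258060/6241)w − 2838660/6241)
  79w^3 − 145w^2 + 1461w − 12606 = (−(493039/86020)w + 1192031/43010)(−(86020/6241)w^2 − (258060/6241)w − 2838660/6241) + (0)
Last nonzero remainder: −(86020/6241)w^2 − (258060/6241)w − 2838660/6241. Dividing through by −86020/6241 gives the monic gcd w^2 + 3w + 33.

33 + 3w + w^2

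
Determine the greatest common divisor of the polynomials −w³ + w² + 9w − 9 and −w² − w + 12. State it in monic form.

Repeated division with remainder:
  −w³ + w² + 9w − 9 = (w − 2)(−w² − w + 12) + (−5w + 15)
  −w² − w + 12 = ((1/5)w + 4/5)(−5w + 15) + (0)
Last nonzero remainder: −5w + 15. Dividing through by −5 gives the monic gcd w − 3.

w − 3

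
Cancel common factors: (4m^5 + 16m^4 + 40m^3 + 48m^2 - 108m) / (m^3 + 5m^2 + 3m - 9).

(4m^3 + 8m^2 + 36m)/(m + 3)

By polynomial division,
  4m^5 + 16m^4 + 40m^3 + 48m^2 - 108m = (4m^2 - 4m + 48)(m^3 + 5m^2 + 3m - 9) + (-144m^2 - 288m + 432)
  m^3 + 5m^2 + 3m - 9 = (-(1/144)m - 1/48)(-144m^2 - 288m + 432) + (0)
Last nonzero remainder: -144m^2 - 288m + 432. Dividing through by -144 gives the monic gcd m^2 + 2m - 3.
Cancel m^2 + 2m - 3 from numerator and denominator to get the reduced form.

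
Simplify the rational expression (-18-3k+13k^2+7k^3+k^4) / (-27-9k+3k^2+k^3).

(-2+k+k^2)/(-3+k)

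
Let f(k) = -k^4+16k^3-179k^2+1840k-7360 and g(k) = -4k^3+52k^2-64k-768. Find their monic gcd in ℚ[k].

k^2-16k+64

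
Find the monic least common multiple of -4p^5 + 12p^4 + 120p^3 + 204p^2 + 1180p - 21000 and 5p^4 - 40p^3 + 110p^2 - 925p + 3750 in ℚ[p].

p^6 - 9p^5 - 12p^4 + 129p^3 + 11p^2 + 7020p - 31500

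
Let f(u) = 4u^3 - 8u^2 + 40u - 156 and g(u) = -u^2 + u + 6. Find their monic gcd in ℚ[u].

Euclidean algorithm in ℚ[u]:
  4u^3 - 8u^2 + 40u - 156 = (-4u + 4)(-u^2 + u + 6) + (60u - 180)
  -u^2 + u + 6 = (-(1/60)u - 1/30)(60u - 180) + (0)
Last nonzero remainder: 60u - 180. Dividing through by 60 gives the monic gcd u - 3.

u - 3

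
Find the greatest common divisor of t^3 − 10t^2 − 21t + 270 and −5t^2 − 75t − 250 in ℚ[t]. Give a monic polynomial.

t + 5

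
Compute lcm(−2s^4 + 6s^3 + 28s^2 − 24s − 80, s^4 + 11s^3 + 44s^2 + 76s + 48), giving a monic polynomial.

Apply the Euclidean algorithm:
  −2s^4 + 6s^3 + 28s^2 − 24s − 80 = (−2)(s^4 + 11s^3 + 44s^2 + 76s + 48) + (28s^3 + 116s^2 + 128s + 16)
  s^4 + 11s^3 + 44s^2 + 76s + 48 = ((1/28)s + 12/49)(28s^3 + 116s^2 + 128s + 16) + ((540/49)s^2 + (2160/49)s + 2160/49)
  28s^3 + 116s^2 + 128s + 16 = ((343/135)s + 49/135)((540/49)s^2 + (2160/49)s + 2160/49) + (0)
Last nonzero remainder: (540/49)s^2 + (2160/49)s + 2160/49. Dividing through by 540/49 gives the monic gcd s^2 + 4s + 4.
Then lcm(f, g) = f·g / gcd(f, g); expanding and making the result monic gives the answer.

s^6 + 4s^5 − 23s^4 − 122s^3 − 44s^2 + 424s + 480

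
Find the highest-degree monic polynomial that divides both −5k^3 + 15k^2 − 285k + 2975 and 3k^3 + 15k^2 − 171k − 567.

Repeated division with remainder:
  −5k^3 + 15k^2 − 285k + 2975 = (−5/3)(3k^3 + 15k^2 − 171k − 567) + (40k^2 − 570k + 2030)
  3k^3 + 15k^2 − 171k − 567 = ((3/40)k + 231/160)(40k^2 − 570k + 2030) + ((7995/16)k − 55965/16)
  40k^2 − 570k + 2030 = ((128/1599)k − 928/1599)((7995/16)k − 55965/16) + (0)
Last nonzero remainder: (7995/16)k − 55965/16. Dividing through by 7995/16 gives the monic gcd k − 7.

k − 7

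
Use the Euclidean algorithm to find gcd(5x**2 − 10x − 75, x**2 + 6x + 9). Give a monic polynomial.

Repeated division with remainder:
  5x**2 − 10x − 75 = (5)(x**2 + 6x + 9) + (−40x − 120)
  x**2 + 6x + 9 = (−(1/40)x − 3/40)(−40x − 120) + (0)
Last nonzero remainder: −40x − 120. Dividing through by −40 gives the monic gcd x + 3.

x + 3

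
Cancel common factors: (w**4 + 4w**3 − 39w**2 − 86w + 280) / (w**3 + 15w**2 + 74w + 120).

Apply the Euclidean algorithm:
  w**4 + 4w**3 − 39w**2 − 86w + 280 = (w − 11)(w**3 + 15w**2 + 74w + 120) + (52w**2 + 608w + 1600)
  w**3 + 15w**2 + 74w + 120 = ((1/52)w + 43/676)(52w**2 + 608w + 1600) + ((770/169)w + 3080/169)
  52w**2 + 608w + 1600 = ((4394/385)w + 6760/77)((770/169)w + 3080/169) + (0)
Last nonzero remainder: (770/169)w + 3080/169. Dividing through by 770/169 gives the monic gcd w + 4.
Cancel w + 4 from numerator and denominator to get the reduced form.

(w**3 − 39w + 70)/(w**2 + 11w + 30)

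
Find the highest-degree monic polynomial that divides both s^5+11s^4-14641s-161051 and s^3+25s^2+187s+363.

Repeated division with remainder:
  s^5+11s^4-14641s-161051 = (s^2-14s+163)(s^3+25s^2+187s+363) + (-1820s^2-40040s-220220)
  s^3+25s^2+187s+363 = (-(1/1820)s-3/1820)(-1820s^2-40040s-220220) + (0)
Last nonzero remainder: -1820s^2-40040s-220220. Dividing through by -1820 gives the monic gcd s^2+22s+121.

s^2+22s+121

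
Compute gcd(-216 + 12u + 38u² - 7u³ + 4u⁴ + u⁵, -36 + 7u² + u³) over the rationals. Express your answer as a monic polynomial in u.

-12 + 4u + u²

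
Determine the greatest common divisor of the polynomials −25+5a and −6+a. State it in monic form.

Apply the Euclidean algorithm:
  5a−25 = (5)(a−6) + (5)
  a−6 = ((1/5)a−6/5)(5) + (0)
The last nonzero remainder is the constant 5, so the polynomials are coprime and gcd = 1.

1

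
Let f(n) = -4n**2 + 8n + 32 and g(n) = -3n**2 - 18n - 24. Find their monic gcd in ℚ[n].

n + 2

Euclidean algorithm in ℚ[n]:
  -4n**2 + 8n + 32 = (4/3)(-3n**2 - 18n - 24) + (32n + 64)
  -3n**2 - 18n - 24 = (-(3/32)n - 3/8)(32n + 64) + (0)
Last nonzero remainder: 32n + 64. Dividing through by 32 gives the monic gcd n + 2.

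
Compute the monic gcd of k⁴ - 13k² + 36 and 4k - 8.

k - 2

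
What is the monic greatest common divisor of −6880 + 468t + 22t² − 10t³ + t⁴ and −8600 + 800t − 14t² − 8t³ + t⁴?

Repeated division with remainder:
  t⁴ − 10t³ + 22t² + 468t − 6880 = (t⁴ − 8t³ − 14t² + 800t − 8600) + (−2t³ + 36t² − 332t + 1720)
  t⁴ − 8t³ − 14t² + 800t − 8600 = (−(1/2)t − 5)(−2t³ + 36t² − 332t + 1720) + (0)
Last nonzero remainder: −2t³ + 36t² − 332t + 1720. Dividing through by −2 gives the monic gcd t³ − 18t² + 166t − 860.

−860 + 166t − 18t² + t³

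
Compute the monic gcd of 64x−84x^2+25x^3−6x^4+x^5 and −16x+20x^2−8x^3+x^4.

−4x+x^2

Repeated division with remainder:
  x^5−6x^4+25x^3−84x^2+64x = (x+2)(x^4−8x^3+20x^2−16x) + (21x^3−108x^2+96x)
  x^4−8x^3+20x^2−16x = ((1/21)x−20/147)(21x^3−108x^2+96x) + ((36/49)x^2−(144/49)x)
  21x^3−108x^2+96x = ((343/12)x−98/3)((36/49)x^2−(144/49)x) + (0)
Last nonzero remainder: (36/49)x^2−(144/49)x. Dividing through by 36/49 gives the monic gcd x^2−4x.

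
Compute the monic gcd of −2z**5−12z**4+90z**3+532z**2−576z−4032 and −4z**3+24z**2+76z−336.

Apply the Euclidean algorithm:
  −2z**5−12z**4+90z**3+532z**2−576z−4032 = ((1/2)z**2+6z+23)(−4z**3+24z**2+76z−336) + (−308z**2−308z+3696)
  −4z**3+24z**2+76z−336 = ((1/77)z−1/11)(−308z**2−308z+3696) + (0)
Last nonzero remainder: −308z**2−308z+3696. Dividing through by −308 gives the monic gcd z**2+z−12.

z**2+z−12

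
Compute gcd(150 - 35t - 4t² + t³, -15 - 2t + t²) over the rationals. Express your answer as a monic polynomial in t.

Apply the Euclidean algorithm:
  t³ - 4t² - 35t + 150 = (t - 2)(t² - 2t - 15) + (-24t + 120)
  t² - 2t - 15 = (-(1/24)t - 1/8)(-24t + 120) + (0)
Last nonzero remainder: -24t + 120. Dividing through by -24 gives the monic gcd t - 5.

-5 + t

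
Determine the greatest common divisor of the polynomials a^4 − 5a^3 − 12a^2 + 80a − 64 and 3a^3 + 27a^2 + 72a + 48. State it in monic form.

Apply the Euclidean algorithm:
  a^4 − 5a^3 − 12a^2 + 80a − 64 = ((1/3)a − 14/3)(3a^3 + 27a^2 + 72a + 48) + (90a^2 + 400a + 160)
  3a^3 + 27a^2 + 72a + 48 = ((1/30)a + 41/270)(90a^2 + 400a + 160) + ((160/27)a + 640/27)
  90a^2 + 400a + 160 = ((243/16)a + 27/4)((160/27)a + 640/27) + (0)
Last nonzero remainder: (160/27)a + 640/27. Dividing through by 160/27 gives the monic gcd a + 4.

a + 4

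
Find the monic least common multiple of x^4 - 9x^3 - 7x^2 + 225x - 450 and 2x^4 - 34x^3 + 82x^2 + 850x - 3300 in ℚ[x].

x^5 - 20x^4 + 92x^3 + 302x^2 - 2925x + 4950

Repeated division with remainder:
  x^4 - 9x^3 - 7x^2 + 225x - 450 = (1/2)(2x^4 - 34x^3 + 82x^2 + 850x - 3300) + (8x^3 - 48x^2 - 200x + 1200)
  2x^4 - 34x^3 + 82x^2 + 850x - 3300 = ((1/4)x - 11/4)(8x^3 - 48x^2 - 200x + 1200) + (0)
Last nonzero remainder: 8x^3 - 48x^2 - 200x + 1200. Dividing through by 8 gives the monic gcd x^3 - 6x^2 - 25x + 150.
Then lcm(f, g) = f·g / gcd(f, g); expanding and making the result monic gives the answer.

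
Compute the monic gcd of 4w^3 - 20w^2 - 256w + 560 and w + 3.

1

Apply the Euclidean algorithm:
  4w^3 - 20w^2 - 256w + 560 = (4w^2 - 32w - 160)(w + 3) + (1040)
  w + 3 = ((1/1040)w + 3/1040)(1040) + (0)
The last nonzero remainder is the constant 1040, so the polynomials are coprime and gcd = 1.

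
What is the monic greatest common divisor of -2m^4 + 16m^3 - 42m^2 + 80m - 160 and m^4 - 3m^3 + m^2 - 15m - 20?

By polynomial division,
  -2m^4 + 16m^3 - 42m^2 + 80m - 160 = (-2)(m^4 - 3m^3 + m^2 - 15m - 20) + (10m^3 - 40m^2 + 50m - 200)
  m^4 - 3m^3 + m^2 - 15m - 20 = ((1/10)m + 1/10)(10m^3 - 40m^2 + 50m - 200) + (0)
Last nonzero remainder: 10m^3 - 40m^2 + 50m - 200. Dividing through by 10 gives the monic gcd m^3 - 4m^2 + 5m - 20.

m^3 - 4m^2 + 5m - 20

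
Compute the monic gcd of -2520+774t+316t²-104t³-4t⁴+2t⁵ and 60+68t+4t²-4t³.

-15-2t+t²

Repeated division with remainder:
  2t⁵-4t⁴-104t³+316t²+774t-2520 = (-(1/2)t²+(1/2)t+18)(-4t³+4t²+68t+60) + (240t²-480t-3600)
  -4t³+4t²+68t+60 = (-(1/60)t-1/60)(240t²-480t-3600) + (0)
Last nonzero remainder: 240t²-480t-3600. Dividing through by 240 gives the monic gcd t²-2t-15.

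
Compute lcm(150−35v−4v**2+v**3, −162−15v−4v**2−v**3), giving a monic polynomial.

4050−1245v+112v**2−6v**4+v**5

Repeated division with remainder:
  v**3−4v**2−35v+150 = (−1)(−v**3−4v**2−15v−162) + (−8v**2−50v−12)
  −v**3−4v**2−15v−162 = ((1/8)v−9/32)(−8v**2−50v−12) + (−(441/16)v−1323/8)
  −8v**2−50v−12 = ((128/441)v+32/441)(−(441/16)v−1323/8) + (0)
Last nonzero remainder: −(441/16)v−1323/8. Dividing through by −441/16 gives the monic gcd v+6.
Then lcm(f, g) = f·g / gcd(f, g); expanding and making the result monic gives the answer.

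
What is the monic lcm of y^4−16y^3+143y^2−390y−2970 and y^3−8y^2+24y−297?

y^6−15y^5+160y^4−775y^3+1359y^2−15840y−98010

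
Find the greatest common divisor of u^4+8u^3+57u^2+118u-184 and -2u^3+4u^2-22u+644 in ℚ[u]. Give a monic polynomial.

By polynomial division,
  u^4+8u^3+57u^2+118u-184 = (-(1/2)u-5)(-2u^3+4u^2-22u+644) + (66u^2+330u+3036)
  -2u^3+4u^2-22u+644 = (-(1/33)u+7/33)(66u^2+330u+3036) + (0)
Last nonzero remainder: 66u^2+330u+3036. Dividing through by 66 gives the monic gcd u^2+5u+46.

u^2+5u+46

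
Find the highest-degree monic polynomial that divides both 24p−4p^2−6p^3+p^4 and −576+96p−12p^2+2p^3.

−6+p

Apply the Euclidean algorithm:
  p^4−6p^3−4p^2+24p = ((1/2)p)(2p^3−12p^2+96p−576) + (−52p^2+312p)
  2p^3−12p^2+96p−576 = (−(1/26)p)(−52p^2+312p) + (96p−576)
  −52p^2+312p = (−(13/24)p)(96p−576) + (0)
Last nonzero remainder: 96p−576. Dividing through by 96 gives the monic gcd p−6.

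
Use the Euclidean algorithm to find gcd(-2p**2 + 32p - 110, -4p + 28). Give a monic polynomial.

1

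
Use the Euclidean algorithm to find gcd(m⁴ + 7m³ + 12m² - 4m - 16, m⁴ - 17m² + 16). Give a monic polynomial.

m² + 3m - 4

Repeated division with remainder:
  m⁴ + 7m³ + 12m² - 4m - 16 = (m⁴ - 17m² + 16) + (7m³ + 29m² - 4m - 32)
  m⁴ - 17m² + 16 = ((1/7)m - 29/49)(7m³ + 29m² - 4m - 32) + ((36/49)m² + (108/49)m - 144/49)
  7m³ + 29m² - 4m - 32 = ((343/36)m + 98/9)((36/49)m² + (108/49)m - 144/49) + (0)
Last nonzero remainder: (36/49)m² + (108/49)m - 144/49. Dividing through by 36/49 gives the monic gcd m² + 3m - 4.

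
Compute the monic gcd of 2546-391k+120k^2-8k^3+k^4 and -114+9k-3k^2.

Apply the Euclidean algorithm:
  k^4-8k^3+120k^2-391k+2546 = (-(1/3)k^2+(5/3)k-67/3)(-3k^2+9k-114) + (0)
Last nonzero remainder: -3k^2+9k-114. Dividing through by -3 gives the monic gcd k^2-3k+38.

38-3k+k^2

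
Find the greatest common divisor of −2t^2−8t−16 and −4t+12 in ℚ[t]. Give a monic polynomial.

Apply the Euclidean algorithm:
  −2t^2−8t−16 = ((1/2)t+7/2)(−4t+12) + (−58)
  −4t+12 = ((2/29)t−6/29)(−58) + (0)
The last nonzero remainder is the constant −58, so the polynomials are coprime and gcd = 1.

1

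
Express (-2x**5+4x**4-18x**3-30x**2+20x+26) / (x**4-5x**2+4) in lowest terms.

(-2x**3+4x**2-20x-26)/(x**2-4)

By polynomial division,
  -2x**5+4x**4-18x**3-30x**2+20x+26 = (-2x+4)(x**4-5x**2+4) + (-28x**3-10x**2+28x+10)
  x**4-5x**2+4 = (-(1/28)x+5/392)(-28x**3-10x**2+28x+10) + (-(759/196)x**2+759/196)
  -28x**3-10x**2+28x+10 = ((5488/759)x+1960/759)(-(759/196)x**2+759/196) + (0)
Last nonzero remainder: -(759/196)x**2+759/196. Dividing through by -759/196 gives the monic gcd x**2-1.
Cancel x**2-1 from numerator and denominator to get the reduced form.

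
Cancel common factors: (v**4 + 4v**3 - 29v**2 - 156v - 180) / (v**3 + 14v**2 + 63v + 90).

By polynomial division,
  v**4 + 4v**3 - 29v**2 - 156v - 180 = (v - 10)(v**3 + 14v**2 + 63v + 90) + (48v**2 + 384v + 720)
  v**3 + 14v**2 + 63v + 90 = ((1/48)v + 1/8)(48v**2 + 384v + 720) + (0)
Last nonzero remainder: 48v**2 + 384v + 720. Dividing through by 48 gives the monic gcd v**2 + 8v + 15.
Cancel v**2 + 8v + 15 from numerator and denominator to get the reduced form.

(v**2 - 4v - 12)/(v + 6)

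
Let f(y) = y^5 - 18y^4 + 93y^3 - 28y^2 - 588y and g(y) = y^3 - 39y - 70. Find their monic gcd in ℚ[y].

y^2 - 5y - 14

Repeated division with remainder:
  y^5 - 18y^4 + 93y^3 - 28y^2 - 588y = (y^2 - 18y + 132)(y^3 - 39y - 70) + (-660y^2 + 3300y + 9240)
  y^3 - 39y - 70 = (-(1/660)y - 1/132)(-660y^2 + 3300y + 9240) + (0)
Last nonzero remainder: -660y^2 + 3300y + 9240. Dividing through by -660 gives the monic gcd y^2 - 5y - 14.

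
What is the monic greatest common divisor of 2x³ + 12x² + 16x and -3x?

x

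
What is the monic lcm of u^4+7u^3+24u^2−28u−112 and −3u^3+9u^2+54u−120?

u^6+6u^5−3u^4−192u^3−564u^2+672u+2240

Apply the Euclidean algorithm:
  u^4+7u^3+24u^2−28u−112 = (−(1/3)u−10/3)(−3u^3+9u^2+54u−120) + (72u^2+112u−512)
  −3u^3+9u^2+54u−120 = (−(1/24)u+41/216)(72u^2+112u−512) + ((308/27)u−616/27)
  72u^2+112u−512 = ((486/77)u+1728/77)((308/27)u−616/27) + (0)
Last nonzero remainder: (308/27)u−616/27. Dividing through by 308/27 gives the monic gcd u−2.
Then lcm(f, g) = f·g / gcd(f, g); expanding and making the result monic gives the answer.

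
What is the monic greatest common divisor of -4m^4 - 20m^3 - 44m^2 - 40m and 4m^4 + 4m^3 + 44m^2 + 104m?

By polynomial division,
  -4m^4 - 20m^3 - 44m^2 - 40m = (-1)(4m^4 + 4m^3 + 44m^2 + 104m) + (-16m^3 + 64m)
  4m^4 + 4m^3 + 44m^2 + 104m = (-(1/4)m - 1/4)(-16m^3 + 64m) + (60m^2 + 120m)
  -16m^3 + 64m = (-(4/15)m + 8/15)(60m^2 + 120m) + (0)
Last nonzero remainder: 60m^2 + 120m. Dividing through by 60 gives the monic gcd m^2 + 2m.

m^2 + 2m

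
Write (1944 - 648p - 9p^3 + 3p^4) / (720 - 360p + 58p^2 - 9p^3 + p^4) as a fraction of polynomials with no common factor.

(108 + 18p + 3p^2)/(40 + p^2)

Apply the Euclidean algorithm:
  3p^4 - 9p^3 - 648p + 1944 = (3)(p^4 - 9p^3 + 58p^2 - 360p + 720) + (18p^3 - 174p^2 + 432p - 216)
  p^4 - 9p^3 + 58p^2 - 360p + 720 = ((1/18)p + 1/27)(18p^3 - 174p^2 + 432p - 216) + ((364/9)p^2 - 364p + 728)
  18p^3 - 174p^2 + 432p - 216 = ((81/182)p - 27/91)((364/9)p^2 - 364p + 728) + (0)
Last nonzero remainder: (364/9)p^2 - 364p + 728. Dividing through by 364/9 gives the monic gcd p^2 - 9p + 18.
Cancel p^2 - 9p + 18 from numerator and denominator to get the reduced form.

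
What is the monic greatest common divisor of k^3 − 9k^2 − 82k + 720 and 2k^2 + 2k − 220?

k − 10

Repeated division with remainder:
  k^3 − 9k^2 − 82k + 720 = ((1/2)k − 5)(2k^2 + 2k − 220) + (38k − 380)
  2k^2 + 2k − 220 = ((1/19)k + 11/19)(38k − 380) + (0)
Last nonzero remainder: 38k − 380. Dividing through by 38 gives the monic gcd k − 10.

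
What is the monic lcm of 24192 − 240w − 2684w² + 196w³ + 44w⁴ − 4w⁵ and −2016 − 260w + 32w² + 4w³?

Apply the Euclidean algorithm:
  −4w⁵ + 44w⁴ + 196w³ − 2684w² − 240w + 24192 = (−w² + 19w − 168)(4w³ + 32w² − 260w − 2016) + (5616w² − 5616w − 314496)
  4w³ + 32w² − 260w − 2016 = ((1/1404)w + 1/156)(5616w² − 5616w − 314496) + (0)
Last nonzero remainder: 5616w² − 5616w − 314496. Dividing through by 5616 gives the monic gcd w² − w − 56.
Then lcm(f, g) = f·g / gcd(f, g); expanding and making the result monic gives the answer.

−54432 − 5508w + 6099w² + 230w³ − 148w⁴ − 2w⁵ + w⁶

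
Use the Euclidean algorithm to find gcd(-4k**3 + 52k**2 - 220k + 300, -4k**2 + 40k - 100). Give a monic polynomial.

Repeated division with remainder:
  -4k**3 + 52k**2 - 220k + 300 = (k - 3)(-4k**2 + 40k - 100) + (0)
Last nonzero remainder: -4k**2 + 40k - 100. Dividing through by -4 gives the monic gcd k**2 - 10k + 25.

k**2 - 10k + 25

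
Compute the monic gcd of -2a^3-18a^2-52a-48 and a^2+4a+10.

Repeated division with remainder:
  -2a^3-18a^2-52a-48 = (-2a-10)(a^2+4a+10) + (8a+52)
  a^2+4a+10 = ((1/8)a-5/16)(8a+52) + (105/4)
  8a+52 = ((32/105)a+208/105)(105/4) + (0)
The last nonzero remainder is the constant 105/4, so the polynomials are coprime and gcd = 1.

1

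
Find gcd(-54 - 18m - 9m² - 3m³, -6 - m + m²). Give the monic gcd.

1

Euclidean algorithm in ℚ[m]:
  -3m³ - 9m² - 18m - 54 = (-3m - 12)(m² - m - 6) + (-48m - 126)
  m² - m - 6 = (-(1/48)m + 29/384)(-48m - 126) + (225/64)
  -48m - 126 = (-(1024/75)m - 896/25)(225/64) + (0)
The last nonzero remainder is the constant 225/64, so the polynomials are coprime and gcd = 1.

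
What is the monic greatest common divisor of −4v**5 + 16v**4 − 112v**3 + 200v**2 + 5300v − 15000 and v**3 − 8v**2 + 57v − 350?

v**2 − v + 50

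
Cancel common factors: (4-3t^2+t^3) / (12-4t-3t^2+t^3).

Apply the Euclidean algorithm:
  t^3-3t^2+4 = (t^3-3t^2-4t+12) + (4t-8)
  t^3-3t^2-4t+12 = ((1/4)t^2-(1/4)t-3/2)(4t-8) + (0)
Last nonzero remainder: 4t-8. Dividing through by 4 gives the monic gcd t-2.
Cancel t-2 from numerator and denominator to get the reduced form.

(-2-t+t^2)/(-6-t+t^2)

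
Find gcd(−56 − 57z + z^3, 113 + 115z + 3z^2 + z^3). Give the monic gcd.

Apply the Euclidean algorithm:
  z^3 − 57z − 56 = (z^3 + 3z^2 + 115z + 113) + (−3z^2 − 172z − 169)
  z^3 + 3z^2 + 115z + 113 = (−(1/3)z + 163/9)(−3z^2 − 172z − 169) + ((28564/9)z + 28564/9)
  −3z^2 − 172z − 169 = (−(27/28564)z − 1521/28564)((28564/9)z + 28564/9) + (0)
Last nonzero remainder: (28564/9)z + 28564/9. Dividing through by 28564/9 gives the monic gcd z + 1.

1 + z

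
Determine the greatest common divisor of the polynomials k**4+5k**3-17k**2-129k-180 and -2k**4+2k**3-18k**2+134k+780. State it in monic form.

k**2-2k-15

By polynomial division,
  k**4+5k**3-17k**2-129k-180 = (-1/2)(-2k**4+2k**3-18k**2+134k+780) + (6k**3-26k**2-62k+210)
  -2k**4+2k**3-18k**2+134k+780 = (-(1/3)k-10/9)(6k**3-26k**2-62k+210) + (-(608/9)k**2+(1216/9)k+3040/3)
  6k**3-26k**2-62k+210 = (-(27/304)k+63/304)(-(608/9)k**2+(1216/9)k+3040/3) + (0)
Last nonzero remainder: -(608/9)k**2+(1216/9)k+3040/3. Dividing through by -608/9 gives the monic gcd k**2-2k-15.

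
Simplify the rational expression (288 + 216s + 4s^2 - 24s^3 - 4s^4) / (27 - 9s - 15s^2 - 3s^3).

(-96 - 40s + 12s^2 + 4s^3)/(-9 + 6s + 3s^2)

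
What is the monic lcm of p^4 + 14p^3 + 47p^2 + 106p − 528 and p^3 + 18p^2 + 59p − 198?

Euclidean algorithm in ℚ[p]:
  p^4 + 14p^3 + 47p^2 + 106p − 528 = (p − 4)(p^3 + 18p^2 + 59p − 198) + (60p^2 + 540p − 1320)
  p^3 + 18p^2 + 59p − 198 = ((1/60)p + 3/20)(60p^2 + 540p − 1320) + (0)
Last nonzero remainder: 60p^2 + 540p − 1320. Dividing through by 60 gives the monic gcd p^2 + 9p − 22.
Then lcm(f, g) = f·g / gcd(f, g); expanding and making the result monic gives the answer.

p^5 + 23p^4 + 173p^3 + 529p^2 + 426p − 4752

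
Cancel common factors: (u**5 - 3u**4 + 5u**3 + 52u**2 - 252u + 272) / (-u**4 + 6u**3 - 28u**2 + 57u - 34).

(-u**2 - 2u + 8)/(u - 1)

By polynomial division,
  u**5 - 3u**4 + 5u**3 + 52u**2 - 252u + 272 = (-u - 3)(-u**4 + 6u**3 - 28u**2 + 57u - 34) + (-5u**3 + 25u**2 - 115u + 170)
  -u**4 + 6u**3 - 28u**2 + 57u - 34 = ((1/5)u - 1/5)(-5u**3 + 25u**2 - 115u + 170) + (0)
Last nonzero remainder: -5u**3 + 25u**2 - 115u + 170. Dividing through by -5 gives the monic gcd u**3 - 5u**2 + 23u - 34.
Cancel u**3 - 5u**2 + 23u - 34 from numerator and denominator to get the reduced form.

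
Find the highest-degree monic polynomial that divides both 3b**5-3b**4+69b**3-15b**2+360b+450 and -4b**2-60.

b**2+15

Euclidean algorithm in ℚ[b]:
  3b**5-3b**4+69b**3-15b**2+360b+450 = (-(3/4)b**3+(3/4)b**2-6b-15/2)(-4b**2-60) + (0)
Last nonzero remainder: -4b**2-60. Dividing through by -4 gives the monic gcd b**2+15.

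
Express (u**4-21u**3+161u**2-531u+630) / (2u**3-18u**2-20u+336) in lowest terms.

Euclidean algorithm in ℚ[u]:
  u**4-21u**3+161u**2-531u+630 = ((1/2)u-6)(2u**3-18u**2-20u+336) + (63u**2-819u+2646)
  2u**3-18u**2-20u+336 = ((2/63)u+8/63)(63u**2-819u+2646) + (0)
Last nonzero remainder: 63u**2-819u+2646. Dividing through by 63 gives the monic gcd u**2-13u+42.
Cancel u**2-13u+42 from numerator and denominator to get the reduced form.

(u**2-8u+15)/(2u+8)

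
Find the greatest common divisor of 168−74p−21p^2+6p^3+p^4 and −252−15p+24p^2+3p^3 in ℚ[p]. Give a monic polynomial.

Euclidean algorithm in ℚ[p]:
  p^4+6p^3−21p^2−74p+168 = ((1/3)p−2/3)(3p^3+24p^2−15p−252) + (0)
Last nonzero remainder: 3p^3+24p^2−15p−252. Dividing through by 3 gives the monic gcd p^3+8p^2−5p−84.

−84−5p+8p^2+p^3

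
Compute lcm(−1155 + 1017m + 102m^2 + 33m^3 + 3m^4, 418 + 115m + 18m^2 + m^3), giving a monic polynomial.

Repeated division with remainder:
  3m^4 + 33m^3 + 102m^2 + 1017m − 1155 = (3m − 21)(m^3 + 18m^2 + 115m + 418) + (135m^2 + 2178m + 7623)
  m^3 + 18m^2 + 115m + 418 = ((1/135)m + 28/2025)(135m^2 + 2178m + 7623) + ((6394/225)m + 70334/225)
  135m^2 + 2178m + 7623 = ((30375/6394)m + 155925/6394)((6394/225)m + 70334/225) + (0)
Last nonzero remainder: (6394/225)m + 70334/225. Dividing through by 6394/225 gives the monic gcd m + 11.
Then lcm(f, g) = f·g / gcd(f, g); expanding and making the result monic gives the answer.

−14630 + 10187m + 3280m^2 + 995m^3 + 149m^4 + 18m^5 + m^6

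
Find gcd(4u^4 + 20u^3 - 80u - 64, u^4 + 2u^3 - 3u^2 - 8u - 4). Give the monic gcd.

u^3 + u^2 - 4u - 4

By polynomial division,
  4u^4 + 20u^3 - 80u - 64 = (4)(u^4 + 2u^3 - 3u^2 - 8u - 4) + (12u^3 + 12u^2 - 48u - 48)
  u^4 + 2u^3 - 3u^2 - 8u - 4 = ((1/12)u + 1/12)(12u^3 + 12u^2 - 48u - 48) + (0)
Last nonzero remainder: 12u^3 + 12u^2 - 48u - 48. Dividing through by 12 gives the monic gcd u^3 + u^2 - 4u - 4.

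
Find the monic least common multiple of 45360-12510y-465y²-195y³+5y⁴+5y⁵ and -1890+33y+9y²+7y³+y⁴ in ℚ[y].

-45360+21582y-2037y²+102y³-44y⁴-4y⁵+y⁶

Euclidean algorithm in ℚ[y]:
  5y⁵+5y⁴-195y³-465y²-12510y+45360 = (5y-30)(y⁴+7y³+9y²+33y-1890) + (-30y³-360y²-2070y-11340)
  y⁴+7y³+9y²+33y-1890 = (-(1/30)y+1/6)(-30y³-360y²-2070y-11340) + (0)
Last nonzero remainder: -30y³-360y²-2070y-11340. Dividing through by -30 gives the monic gcd y³+12y²+69y+378.
Then lcm(f, g) = f·g / gcd(f, g); expanding and making the result monic gives the answer.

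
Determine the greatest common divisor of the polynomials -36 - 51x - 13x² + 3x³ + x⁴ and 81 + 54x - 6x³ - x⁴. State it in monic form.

Apply the Euclidean algorithm:
  x⁴ + 3x³ - 13x² - 51x - 36 = (-1)(-x⁴ - 6x³ + 54x + 81) + (-3x³ - 13x² + 3x + 45)
  -x⁴ - 6x³ + 54x + 81 = ((1/3)x + 5/9)(-3x³ - 13x² + 3x + 45) + ((56/9)x² + (112/3)x + 56)
  -3x³ - 13x² + 3x + 45 = (-(27/56)x + 45/56)((56/9)x² + (112/3)x + 56) + (0)
Last nonzero remainder: (56/9)x² + (112/3)x + 56. Dividing through by 56/9 gives the monic gcd x² + 6x + 9.

9 + 6x + x²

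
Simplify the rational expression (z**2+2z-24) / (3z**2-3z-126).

Apply the Euclidean algorithm:
  z**2+2z-24 = (1/3)(3z**2-3z-126) + (3z+18)
  3z**2-3z-126 = (z-7)(3z+18) + (0)
Last nonzero remainder: 3z+18. Dividing through by 3 gives the monic gcd z+6.
Cancel z+6 from numerator and denominator to get the reduced form.

(z-4)/(3z-21)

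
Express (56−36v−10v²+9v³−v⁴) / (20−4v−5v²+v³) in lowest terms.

(−14+9v−v²)/(−5+v)

Euclidean algorithm in ℚ[v]:
  −v⁴+9v³−10v²−36v+56 = (−v+4)(v³−5v²−4v+20) + (6v²−24)
  v³−5v²−4v+20 = ((1/6)v−5/6)(6v²−24) + (0)
Last nonzero remainder: 6v²−24. Dividing through by 6 gives the monic gcd v²−4.
Cancel v²−4 from numerator and denominator to get the reduced form.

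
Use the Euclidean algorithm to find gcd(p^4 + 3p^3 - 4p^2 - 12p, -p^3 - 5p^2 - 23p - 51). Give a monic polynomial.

By polynomial division,
  p^4 + 3p^3 - 4p^2 - 12p = (-p + 2)(-p^3 - 5p^2 - 23p - 51) + (-17p^2 - 17p + 102)
  -p^3 - 5p^2 - 23p - 51 = ((1/17)p + 4/17)(-17p^2 - 17p + 102) + (-25p - 75)
  -17p^2 - 17p + 102 = ((17/25)p - 34/25)(-25p - 75) + (0)
Last nonzero remainder: -25p - 75. Dividing through by -25 gives the monic gcd p + 3.

p + 3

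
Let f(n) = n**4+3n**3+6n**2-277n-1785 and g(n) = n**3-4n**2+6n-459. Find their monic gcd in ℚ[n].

Apply the Euclidean algorithm:
  n**4+3n**3+6n**2-277n-1785 = (n+7)(n**3-4n**2+6n-459) + (28n**2+140n+1428)
  n**3-4n**2+6n-459 = ((1/28)n-9/28)(28n**2+140n+1428) + (0)
Last nonzero remainder: 28n**2+140n+1428. Dividing through by 28 gives the monic gcd n**2+5n+51.

n**2+5n+51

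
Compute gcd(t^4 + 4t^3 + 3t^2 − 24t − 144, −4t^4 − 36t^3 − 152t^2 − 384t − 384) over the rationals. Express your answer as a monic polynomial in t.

t^3 + 7t^2 + 24t + 48

By polynomial division,
  t^4 + 4t^3 + 3t^2 − 24t − 144 = (−1/4)(−4t^4 − 36t^3 − 152t^2 − 384t − 384) + (−5t^3 − 35t^2 − 120t − 240)
  −4t^4 − 36t^3 − 152t^2 − 384t − 384 = ((4/5)t + 8/5)(−5t^3 − 35t^2 − 120t − 240) + (0)
Last nonzero remainder: −5t^3 − 35t^2 − 120t − 240. Dividing through by −5 gives the monic gcd t^3 + 7t^2 + 24t + 48.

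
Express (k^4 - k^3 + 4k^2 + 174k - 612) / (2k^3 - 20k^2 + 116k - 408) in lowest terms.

(k^2 + 3k - 18)/(2k - 12)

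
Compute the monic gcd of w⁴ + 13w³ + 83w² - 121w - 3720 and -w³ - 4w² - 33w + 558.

By polynomial division,
  w⁴ + 13w³ + 83w² - 121w - 3720 = (-w - 9)(-w³ - 4w² - 33w + 558) + (14w² + 140w + 1302)
  -w³ - 4w² - 33w + 558 = (-(1/14)w + 3/7)(14w² + 140w + 1302) + (0)
Last nonzero remainder: 14w² + 140w + 1302. Dividing through by 14 gives the monic gcd w² + 10w + 93.

w² + 10w + 93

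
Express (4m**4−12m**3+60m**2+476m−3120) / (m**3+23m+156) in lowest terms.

(4m**2+4m−80)/(m+4)

Apply the Euclidean algorithm:
  4m**4−12m**3+60m**2+476m−3120 = (4m−12)(m**3+23m+156) + (−32m**2+128m−1248)
  m**3+23m+156 = (−(1/32)m−1/8)(−32m**2+128m−1248) + (0)
Last nonzero remainder: −32m**2+128m−1248. Dividing through by −32 gives the monic gcd m**2−4m+39.
Cancel m**2−4m+39 from numerator and denominator to get the reduced form.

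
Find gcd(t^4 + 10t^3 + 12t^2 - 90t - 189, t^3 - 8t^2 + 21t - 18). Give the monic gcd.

t - 3

Apply the Euclidean algorithm:
  t^4 + 10t^3 + 12t^2 - 90t - 189 = (t + 18)(t^3 - 8t^2 + 21t - 18) + (135t^2 - 450t + 135)
  t^3 - 8t^2 + 21t - 18 = ((1/135)t - 14/405)(135t^2 - 450t + 135) + ((40/9)t - 40/3)
  135t^2 - 450t + 135 = ((243/8)t - 81/8)((40/9)t - 40/3) + (0)
Last nonzero remainder: (40/9)t - 40/3. Dividing through by 40/9 gives the monic gcd t - 3.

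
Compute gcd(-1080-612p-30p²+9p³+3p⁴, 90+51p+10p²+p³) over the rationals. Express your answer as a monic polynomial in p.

Repeated division with remainder:
  3p⁴+9p³-30p²-612p-1080 = (3p-21)(p³+10p²+51p+90) + (27p²+189p+810)
  p³+10p²+51p+90 = ((1/27)p+1/9)(27p²+189p+810) + (0)
Last nonzero remainder: 27p²+189p+810. Dividing through by 27 gives the monic gcd p²+7p+30.

30+7p+p²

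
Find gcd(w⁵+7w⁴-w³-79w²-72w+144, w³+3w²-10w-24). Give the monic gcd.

w²+w-12

Euclidean algorithm in ℚ[w]:
  w⁵+7w⁴-w³-79w²-72w+144 = (w²+4w-3)(w³+3w²-10w-24) + (-6w²-6w+72)
  w³+3w²-10w-24 = (-(1/6)w-1/3)(-6w²-6w+72) + (0)
Last nonzero remainder: -6w²-6w+72. Dividing through by -6 gives the monic gcd w²+w-12.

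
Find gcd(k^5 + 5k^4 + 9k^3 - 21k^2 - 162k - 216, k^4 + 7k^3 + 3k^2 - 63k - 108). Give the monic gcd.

k^2 - 9

By polynomial division,
  k^5 + 5k^4 + 9k^3 - 21k^2 - 162k - 216 = (k - 2)(k^4 + 7k^3 + 3k^2 - 63k - 108) + (20k^3 + 48k^2 - 180k - 432)
  k^4 + 7k^3 + 3k^2 - 63k - 108 = ((1/20)k + 23/100)(20k^3 + 48k^2 - 180k - 432) + ((24/25)k^2 - 216/25)
  20k^3 + 48k^2 - 180k - 432 = ((125/6)k + 50)((24/25)k^2 - 216/25) + (0)
Last nonzero remainder: (24/25)k^2 - 216/25. Dividing through by 24/25 gives the monic gcd k^2 - 9.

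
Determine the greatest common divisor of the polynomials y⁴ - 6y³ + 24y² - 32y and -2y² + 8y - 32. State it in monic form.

By polynomial division,
  y⁴ - 6y³ + 24y² - 32y = (-(1/2)y² + y)(-2y² + 8y - 32) + (0)
Last nonzero remainder: -2y² + 8y - 32. Dividing through by -2 gives the monic gcd y² - 4y + 16.

y² - 4y + 16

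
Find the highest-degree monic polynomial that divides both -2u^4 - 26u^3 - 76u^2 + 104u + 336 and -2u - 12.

Apply the Euclidean algorithm:
  -2u^4 - 26u^3 - 76u^2 + 104u + 336 = (u^3 + 7u^2 - 4u - 28)(-2u - 12) + (0)
Last nonzero remainder: -2u - 12. Dividing through by -2 gives the monic gcd u + 6.

u + 6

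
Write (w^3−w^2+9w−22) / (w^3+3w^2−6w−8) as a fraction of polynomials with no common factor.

(w^2+w+11)/(w^2+5w+4)

Repeated division with remainder:
  w^3−w^2+9w−22 = (w^3+3w^2−6w−8) + (−4w^2+15w−14)
  w^3+3w^2−6w−8 = (−(1/4)w−27/16)(−4w^2+15w−14) + ((253/16)w−253/8)
  −4w^2+15w−14 = (−(64/253)w+112/253)((253/16)w−253/8) + (0)
Last nonzero remainder: (253/16)w−253/8. Dividing through by 253/16 gives the monic gcd w−2.
Cancel w−2 from numerator and denominator to get the reduced form.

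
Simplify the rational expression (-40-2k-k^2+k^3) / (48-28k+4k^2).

(10+3k+k^2)/(-12+4k)

Euclidean algorithm in ℚ[k]:
  k^3-k^2-2k-40 = ((1/4)k+3/2)(4k^2-28k+48) + (28k-112)
  4k^2-28k+48 = ((1/7)k-3/7)(28k-112) + (0)
Last nonzero remainder: 28k-112. Dividing through by 28 gives the monic gcd k-4.
Cancel k-4 from numerator and denominator to get the reduced form.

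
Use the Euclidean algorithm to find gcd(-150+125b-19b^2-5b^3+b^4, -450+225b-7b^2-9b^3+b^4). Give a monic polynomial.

75-25b-3b^2+b^3

By polynomial division,
  b^4-5b^3-19b^2+125b-150 = (b^4-9b^3-7b^2+225b-450) + (4b^3-12b^2-100b+300)
  b^4-9b^3-7b^2+225b-450 = ((1/4)b-3/2)(4b^3-12b^2-100b+300) + (0)
Last nonzero remainder: 4b^3-12b^2-100b+300. Dividing through by 4 gives the monic gcd b^3-3b^2-25b+75.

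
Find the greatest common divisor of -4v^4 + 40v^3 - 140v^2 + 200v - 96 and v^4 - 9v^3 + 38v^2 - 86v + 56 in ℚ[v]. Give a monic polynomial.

v^2 - 5v + 4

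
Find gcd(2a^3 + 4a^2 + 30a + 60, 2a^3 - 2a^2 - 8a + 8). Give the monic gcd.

a + 2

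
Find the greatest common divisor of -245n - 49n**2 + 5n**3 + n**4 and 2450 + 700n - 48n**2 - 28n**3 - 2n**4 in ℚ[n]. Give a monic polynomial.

35 + 12n + n**2

Repeated division with remainder:
  n**4 + 5n**3 - 49n**2 - 245n = (-1/2)(-2n**4 - 28n**3 - 48n**2 + 700n + 2450) + (-9n**3 - 73n**2 + 105n + 1225)
  -2n**4 - 28n**3 - 48n**2 + 700n + 2450 = ((2/9)n + 106/81)(-9n**3 - 73n**2 + 105n + 1225) + ((1960/81)n**2 + (7840/27)n + 68600/81)
  -9n**3 - 73n**2 + 105n + 1225 = (-(729/1960)n + 81/56)((1960/81)n**2 + (7840/27)n + 68600/81) + (0)
Last nonzero remainder: (1960/81)n**2 + (7840/27)n + 68600/81. Dividing through by 1960/81 gives the monic gcd n**2 + 12n + 35.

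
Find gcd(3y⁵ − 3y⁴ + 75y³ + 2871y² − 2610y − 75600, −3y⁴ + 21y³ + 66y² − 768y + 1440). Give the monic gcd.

y² + y − 30

Repeated division with remainder:
  3y⁵ − 3y⁴ + 75y³ + 2871y² − 2610y − 75600 = (−y − 6)(−3y⁴ + 21y³ + 66y² − 768y + 1440) + (267y³ + 2499y² − 5778y − 66960)
  −3y⁴ + 21y³ + 66y² − 768y + 1440 = (−(1/89)y + 1456/7921)(267y³ + 2499y² − 5778y − 66960) + (−(3630000/7921)y² − (3630000/7921)y + 108900000/7921)
  267y³ + 2499y² − 5778y − 66960 = (−(704969/1210000)y − 736653/151250)(−(3630000/7921)y² − (3630000/7921)y + 108900000/7921) + (0)
Last nonzero remainder: −(3630000/7921)y² − (3630000/7921)y + 108900000/7921. Dividing through by −3630000/7921 gives the monic gcd y² + y − 30.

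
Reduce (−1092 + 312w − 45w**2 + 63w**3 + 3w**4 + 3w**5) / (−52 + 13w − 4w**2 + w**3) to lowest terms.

(−84 + 24w + 3w**2 + 3w**3)/(−4 + w)

Euclidean algorithm in ℚ[w]:
  3w**5 + 3w**4 + 63w**3 − 45w**2 + 312w − 1092 = (3w**2 + 15w + 84)(w**3 − 4w**2 + 13w − 52) + (252w**2 + 3276)
  w**3 − 4w**2 + 13w − 52 = ((1/252)w − 1/63)(252w**2 + 3276) + (0)
Last nonzero remainder: 252w**2 + 3276. Dividing through by 252 gives the monic gcd w**2 + 13.
Cancel w**2 + 13 from numerator and denominator to get the reduced form.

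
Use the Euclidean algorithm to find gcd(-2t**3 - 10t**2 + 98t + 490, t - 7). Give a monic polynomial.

By polynomial division,
  -2t**3 - 10t**2 + 98t + 490 = (-2t**2 - 24t - 70)(t - 7) + (0)
The last nonzero remainder t - 7 is already monic.

t - 7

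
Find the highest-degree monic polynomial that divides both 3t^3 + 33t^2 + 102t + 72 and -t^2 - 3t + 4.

t + 4

Euclidean algorithm in ℚ[t]:
  3t^3 + 33t^2 + 102t + 72 = (-3t - 24)(-t^2 - 3t + 4) + (42t + 168)
  -t^2 - 3t + 4 = (-(1/42)t + 1/42)(42t + 168) + (0)
Last nonzero remainder: 42t + 168. Dividing through by 42 gives the monic gcd t + 4.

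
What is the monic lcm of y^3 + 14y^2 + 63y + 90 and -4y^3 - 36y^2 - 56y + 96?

y^5 + 17y^4 + 101y^3 + 223y^2 + 18y - 360

Euclidean algorithm in ℚ[y]:
  y^3 + 14y^2 + 63y + 90 = (-1/4)(-4y^3 - 36y^2 - 56y + 96) + (5y^2 + 49y + 114)
  -4y^3 - 36y^2 - 56y + 96 = (-(4/5)y + 16/25)(5y^2 + 49y + 114) + ((96/25)y + 576/25)
  5y^2 + 49y + 114 = ((125/96)y + 475/96)((96/25)y + 576/25) + (0)
Last nonzero remainder: (96/25)y + 576/25. Dividing through by 96/25 gives the monic gcd y + 6.
Then lcm(f, g) = f·g / gcd(f, g); expanding and making the result monic gives the answer.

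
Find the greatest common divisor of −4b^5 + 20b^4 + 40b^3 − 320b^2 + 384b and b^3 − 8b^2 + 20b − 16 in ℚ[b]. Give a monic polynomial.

Apply the Euclidean algorithm:
  −4b^5 + 20b^4 + 40b^3 − 320b^2 + 384b = (−4b^2 − 12b + 24)(b^3 − 8b^2 + 20b − 16) + (48b^2 − 288b + 384)
  b^3 − 8b^2 + 20b − 16 = ((1/48)b − 1/24)(48b^2 − 288b + 384) + (0)
Last nonzero remainder: 48b^2 − 288b + 384. Dividing through by 48 gives the monic gcd b^2 − 6b + 8.

b^2 − 6b + 8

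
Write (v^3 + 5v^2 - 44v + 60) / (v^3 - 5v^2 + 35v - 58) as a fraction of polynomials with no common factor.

Apply the Euclidean algorithm:
  v^3 + 5v^2 - 44v + 60 = (v^3 - 5v^2 + 35v - 58) + (10v^2 - 79v + 118)
  v^3 - 5v^2 + 35v - 58 = ((1/10)v + 29/100)(10v^2 - 79v + 118) + ((4611/100)v - 4611/50)
  10v^2 - 79v + 118 = ((1000/4611)v - 5900/4611)((4611/100)v - 4611/50) + (0)
Last nonzero remainder: (4611/100)v - 4611/50. Dividing through by 4611/100 gives the monic gcd v - 2.
Cancel v - 2 from numerator and denominator to get the reduced form.

(v^2 + 7v - 30)/(v^2 - 3v + 29)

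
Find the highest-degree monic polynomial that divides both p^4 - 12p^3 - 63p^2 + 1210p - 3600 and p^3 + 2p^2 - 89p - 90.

p^2 + p - 90

Euclidean algorithm in ℚ[p]:
  p^4 - 12p^3 - 63p^2 + 1210p - 3600 = (p - 14)(p^3 + 2p^2 - 89p - 90) + (54p^2 + 54p - 4860)
  p^3 + 2p^2 - 89p - 90 = ((1/54)p + 1/54)(54p^2 + 54p - 4860) + (0)
Last nonzero remainder: 54p^2 + 54p - 4860. Dividing through by 54 gives the monic gcd p^2 + p - 90.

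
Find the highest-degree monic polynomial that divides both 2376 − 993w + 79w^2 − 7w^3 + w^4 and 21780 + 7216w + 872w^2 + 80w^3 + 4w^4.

99 + 4w + w^2

Repeated division with remainder:
  w^4 − 7w^3 + 79w^2 − 993w + 2376 = (1/4)(4w^4 + 80w^3 + 872w^2 + 7216w + 21780) + (−27w^3 − 139w^2 − 2797w − 3069)
  4w^4 + 80w^3 + 872w^2 + 7216w + 21780 = (−(4/27)w − 1604/729)(−27w^3 − 139w^2 − 2797w − 3069) + ((110656/729)w^2 + (442624/729)w + 1217216/81)
  −27w^3 − 139w^2 − 2797w − 3069 = (−(19683/110656)w − 22599/110656)((110656/729)w^2 + (442624/729)w + 1217216/81) + (0)
Last nonzero remainder: (110656/729)w^2 + (442624/729)w + 1217216/81. Dividing through by 110656/729 gives the monic gcd w^2 + 4w + 99.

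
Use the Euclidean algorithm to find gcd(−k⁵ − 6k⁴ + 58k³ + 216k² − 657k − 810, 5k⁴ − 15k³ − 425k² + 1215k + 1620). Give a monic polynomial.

k² + 10k + 9

By polynomial division,
  −k⁵ − 6k⁴ + 58k³ + 216k² − 657k − 810 = (−(1/5)k − 9/5)(5k⁴ − 15k³ − 425k² + 1215k + 1620) + (−54k³ − 306k² + 1854k + 2106)
  5k⁴ − 15k³ − 425k² + 1215k + 1620 = (−(5/54)k + 65/81)(−54k³ − 306k² + 1854k + 2106) + (−(70/9)k² − (700/9)k − 70)
  −54k³ − 306k² + 1854k + 2106 = ((243/35)k − 1053/35)(−(70/9)k² − (700/9)k − 70) + (0)
Last nonzero remainder: −(70/9)k² − (700/9)k − 70. Dividing through by −70/9 gives the monic gcd k² + 10k + 9.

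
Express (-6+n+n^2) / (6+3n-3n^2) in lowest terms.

(-3-n)/(3+3n)

Euclidean algorithm in ℚ[n]:
  n^2+n-6 = (-1/3)(-3n^2+3n+6) + (2n-4)
  -3n^2+3n+6 = (-(3/2)n-3/2)(2n-4) + (0)
Last nonzero remainder: 2n-4. Dividing through by 2 gives the monic gcd n-2.
Cancel n-2 from numerator and denominator to get the reduced form.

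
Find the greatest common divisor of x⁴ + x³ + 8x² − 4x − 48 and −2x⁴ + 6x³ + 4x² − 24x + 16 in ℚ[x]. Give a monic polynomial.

Apply the Euclidean algorithm:
  x⁴ + x³ + 8x² − 4x − 48 = (−1/2)(−2x⁴ + 6x³ + 4x² − 24x + 16) + (4x³ + 10x² − 16x − 40)
  −2x⁴ + 6x³ + 4x² − 24x + 16 = (−(1/2)x + 11/4)(4x³ + 10x² − 16x − 40) + (−(63/2)x² + 126)
  4x³ + 10x² − 16x − 40 = (−(8/63)x − 20/63)(−(63/2)x² + 126) + (0)
Last nonzero remainder: −(63/2)x² + 126. Dividing through by −63/2 gives the monic gcd x² − 4.

x² − 4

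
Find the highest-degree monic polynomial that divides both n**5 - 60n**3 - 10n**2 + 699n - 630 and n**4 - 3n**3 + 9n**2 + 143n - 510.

n**2 + 2n - 15

Euclidean algorithm in ℚ[n]:
  n**5 - 60n**3 - 10n**2 + 699n - 630 = (n + 3)(n**4 - 3n**3 + 9n**2 + 143n - 510) + (-60n**3 - 180n**2 + 780n + 900)
  n**4 - 3n**3 + 9n**2 + 143n - 510 = (-(1/60)n + 1/10)(-60n**3 - 180n**2 + 780n + 900) + (40n**2 + 80n - 600)
  -60n**3 - 180n**2 + 780n + 900 = (-(3/2)n - 3/2)(40n**2 + 80n - 600) + (0)
Last nonzero remainder: 40n**2 + 80n - 600. Dividing through by 40 gives the monic gcd n**2 + 2n - 15.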